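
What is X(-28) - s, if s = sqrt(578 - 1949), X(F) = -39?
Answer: -39 - I*sqrt(1371) ≈ -39.0 - 37.027*I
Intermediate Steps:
s = I*sqrt(1371) (s = sqrt(-1371) = I*sqrt(1371) ≈ 37.027*I)
X(-28) - s = -39 - I*sqrt(1371)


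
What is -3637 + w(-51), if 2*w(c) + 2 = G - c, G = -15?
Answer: -3620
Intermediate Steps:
w(c) = -17/2 - c/2 (w(c) = -1 + (-15 - c)/2 = -1 + (-15/2 - c/2) = -17/2 - c/2)
-3637 + w(-51) = -3637 + (-17/2 - 1/2*(-51)) = -3637 + (-17/2 + 51/2) = -3637 + 17 = -3620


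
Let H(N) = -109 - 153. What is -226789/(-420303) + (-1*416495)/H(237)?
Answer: 175113516703/110119386 ≈ 1590.2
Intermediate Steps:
H(N) = -262
-226789/(-420303) + (-1*416495)/H(237) = -226789/(-420303) - 1*416495/(-262) = -226789*(-1/420303) - 416495*(-1/262) = 226789/420303 + 416495/262 = 175113516703/110119386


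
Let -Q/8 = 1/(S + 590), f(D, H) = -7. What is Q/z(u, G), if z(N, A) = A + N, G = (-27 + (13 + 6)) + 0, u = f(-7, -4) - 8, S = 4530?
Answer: 1/14720 ≈ 6.7935e-5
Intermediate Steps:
Q = -1/640 (Q = -8/(4530 + 590) = -8/5120 = -8*1/5120 = -1/640 ≈ -0.0015625)
u = -15 (u = -7 - 8 = -15)
G = -8 (G = (-27 + 19) + 0 = -8 + 0 = -8)
Q/z(u, G) = -1/(640*(-8 - 15)) = -1/640/(-23) = -1/640*(-1/23) = 1/14720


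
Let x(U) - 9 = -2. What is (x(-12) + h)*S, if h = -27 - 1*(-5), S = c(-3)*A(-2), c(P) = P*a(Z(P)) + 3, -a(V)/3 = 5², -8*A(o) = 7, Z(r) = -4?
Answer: 5985/2 ≈ 2992.5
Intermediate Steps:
A(o) = -7/8 (A(o) = -⅛*7 = -7/8)
a(V) = -75 (a(V) = -3*5² = -3*25 = -75)
x(U) = 7 (x(U) = 9 - 2 = 7)
c(P) = 3 - 75*P (c(P) = P*(-75) + 3 = -75*P + 3 = 3 - 75*P)
S = -399/2 (S = (3 - 75*(-3))*(-7/8) = (3 + 225)*(-7/8) = 228*(-7/8) = -399/2 ≈ -199.50)
h = -22 (h = -27 + 5 = -22)
(x(-12) + h)*S = (7 - 22)*(-399/2) = -15*(-399/2) = 5985/2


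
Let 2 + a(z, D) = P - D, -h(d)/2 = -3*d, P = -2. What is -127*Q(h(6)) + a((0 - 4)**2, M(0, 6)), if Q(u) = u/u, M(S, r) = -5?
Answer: -126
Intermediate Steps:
h(d) = 6*d (h(d) = -(-6)*d = 6*d)
Q(u) = 1
a(z, D) = -4 - D (a(z, D) = -2 + (-2 - D) = -4 - D)
-127*Q(h(6)) + a((0 - 4)**2, M(0, 6)) = -127*1 + (-4 - 1*(-5)) = -127 + (-4 + 5) = -127 + 1 = -126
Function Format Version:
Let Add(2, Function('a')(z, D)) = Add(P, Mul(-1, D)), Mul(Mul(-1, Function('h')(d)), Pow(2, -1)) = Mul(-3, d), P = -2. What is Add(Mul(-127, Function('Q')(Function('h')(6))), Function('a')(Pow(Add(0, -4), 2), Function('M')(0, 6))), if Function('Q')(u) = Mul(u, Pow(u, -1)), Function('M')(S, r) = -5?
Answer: -126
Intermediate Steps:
Function('h')(d) = Mul(6, d) (Function('h')(d) = Mul(-2, Mul(-3, d)) = Mul(6, d))
Function('Q')(u) = 1
Function('a')(z, D) = Add(-4, Mul(-1, D)) (Function('a')(z, D) = Add(-2, Add(-2, Mul(-1, D))) = Add(-4, Mul(-1, D)))
Add(Mul(-127, Function('Q')(Function('h')(6))), Function('a')(Pow(Add(0, -4), 2), Function('M')(0, 6))) = Add(Mul(-127, 1), Add(-4, Mul(-1, -5))) = Add(-127, Add(-4, 5)) = Add(-127, 1) = -126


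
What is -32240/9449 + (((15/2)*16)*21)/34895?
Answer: -31462952/9420653 ≈ -3.3398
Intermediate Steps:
-32240/9449 + (((15/2)*16)*21)/34895 = -32240*1/9449 + (((15*(1/2))*16)*21)*(1/34895) = -32240/9449 + (((15/2)*16)*21)*(1/34895) = -32240/9449 + (120*21)*(1/34895) = -32240/9449 + 2520*(1/34895) = -32240/9449 + 72/997 = -31462952/9420653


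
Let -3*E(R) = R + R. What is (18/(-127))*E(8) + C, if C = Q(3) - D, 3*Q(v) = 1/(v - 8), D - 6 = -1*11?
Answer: 10838/1905 ≈ 5.6892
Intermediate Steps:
D = -5 (D = 6 - 1*11 = 6 - 11 = -5)
Q(v) = 1/(3*(-8 + v)) (Q(v) = 1/(3*(v - 8)) = 1/(3*(-8 + v)))
C = 74/15 (C = 1/(3*(-8 + 3)) - 1*(-5) = (⅓)/(-5) + 5 = (⅓)*(-⅕) + 5 = -1/15 + 5 = 74/15 ≈ 4.9333)
E(R) = -2*R/3 (E(R) = -(R + R)/3 = -2*R/3)
(18/(-127))*E(8) + C = (18/(-127))*(-⅔*8) + 74/15 = (18*(-1/127))*(-16/3) + 74/15 = -18/127*(-16/3) + 74/15 = 96/127 + 74/15 = 10838/1905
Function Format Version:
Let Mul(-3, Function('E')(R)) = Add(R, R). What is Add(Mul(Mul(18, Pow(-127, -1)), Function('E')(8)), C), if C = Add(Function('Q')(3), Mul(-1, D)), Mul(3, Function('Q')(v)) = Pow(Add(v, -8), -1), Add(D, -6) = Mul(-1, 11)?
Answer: Rational(10838, 1905) ≈ 5.6892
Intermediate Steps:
D = -5 (D = Add(6, Mul(-1, 11)) = Add(6, -11) = -5)
Function('Q')(v) = Mul(Rational(1, 3), Pow(Add(-8, v), -1)) (Function('Q')(v) = Mul(Rational(1, 3), Pow(Add(v, -8), -1)) = Mul(Rational(1, 3), Pow(Add(-8, v), -1)))
C = Rational(74, 15) (C = Add(Mul(Rational(1, 3), Pow(Add(-8, 3), -1)), Mul(-1, -5)) = Add(Mul(Rational(1, 3), Pow(-5, -1)), 5) = Add(Mul(Rational(1, 3), Rational(-1, 5)), 5) = Add(Rational(-1, 15), 5) = Rational(74, 15) ≈ 4.9333)
Function('E')(R) = Mul(Rational(-2, 3), R) (Function('E')(R) = Mul(Rational(-1, 3), Add(R, R)) = Mul(Rational(-1, 3), Mul(2, R)) = Mul(Rational(-2, 3), R))
Add(Mul(Mul(18, Pow(-127, -1)), Function('E')(8)), C) = Add(Mul(Mul(18, Pow(-127, -1)), Mul(Rational(-2, 3), 8)), Rational(74, 15)) = Add(Mul(Mul(18, Rational(-1, 127)), Rational(-16, 3)), Rational(74, 15)) = Add(Mul(Rational(-18, 127), Rational(-16, 3)), Rational(74, 15)) = Add(Rational(96, 127), Rational(74, 15)) = Rational(10838, 1905)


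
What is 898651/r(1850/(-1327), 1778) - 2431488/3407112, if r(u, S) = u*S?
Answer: -169625525230151/466958895900 ≈ -363.26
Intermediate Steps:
r(u, S) = S*u
898651/r(1850/(-1327), 1778) - 2431488/3407112 = 898651/((1778*(1850/(-1327)))) - 2431488/3407112 = 898651/((1778*(1850*(-1/1327)))) - 2431488*1/3407112 = 898651/((1778*(-1850/1327))) - 101312/141963 = 898651/(-3289300/1327) - 101312/141963 = 898651*(-1327/3289300) - 101312/141963 = -1192509877/3289300 - 101312/141963 = -169625525230151/466958895900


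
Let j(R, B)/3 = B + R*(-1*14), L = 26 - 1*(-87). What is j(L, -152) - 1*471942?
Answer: -477144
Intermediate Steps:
L = 113 (L = 26 + 87 = 113)
j(R, B) = -42*R + 3*B (j(R, B) = 3*(B + R*(-1*14)) = 3*(B + R*(-14)) = 3*(B - 14*R) = -42*R + 3*B)
j(L, -152) - 1*471942 = (-42*113 + 3*(-152)) - 1*471942 = (-4746 - 456) - 471942 = -5202 - 471942 = -477144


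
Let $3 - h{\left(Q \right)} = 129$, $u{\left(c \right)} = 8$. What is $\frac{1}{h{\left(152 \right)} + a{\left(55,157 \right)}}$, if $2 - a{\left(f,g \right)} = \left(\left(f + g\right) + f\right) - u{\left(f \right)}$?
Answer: $- \frac{1}{383} \approx -0.002611$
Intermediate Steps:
$h{\left(Q \right)} = -126$ ($h{\left(Q \right)} = 3 - 129 = -126$)
$a{\left(f,g \right)} = 10 - g - 2 f$ ($a{\left(f,g \right)} = 2 - \left(\left(\left(f + g\right) + f\right) - 8\right) = 2 - \left(\left(g + 2 f\right) - 8\right) = 2 - \left(-8 + g + 2 f\right) = 10 - g - 2 f$)
$\frac{1}{h{\left(152 \right)} + a{\left(55,157 \right)}} = \frac{1}{-126 - 257} = \frac{1}{-383} = - \frac{1}{383}$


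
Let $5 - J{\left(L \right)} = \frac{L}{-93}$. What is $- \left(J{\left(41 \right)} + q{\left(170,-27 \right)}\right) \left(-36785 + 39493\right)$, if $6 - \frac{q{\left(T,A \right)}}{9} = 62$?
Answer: $\frac{125559128}{93} \approx 1.3501 \cdot 10^{6}$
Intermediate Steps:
$q{\left(T,A \right)} = -504$ ($q{\left(T,A \right)} = 54 - 558 = -504$)
$J{\left(L \right)} = 5 + \frac{L}{93}$ ($J{\left(L \right)} = 5 - \frac{L}{-93} = 5 - L \left(- \frac{1}{93}\right) = 5 - - \frac{L}{93} = 5 + \frac{L}{93}$)
$- \left(J{\left(41 \right)} + q{\left(170,-27 \right)}\right) \left(-36785 + 39493\right) = - \left(\left(5 + \frac{1}{93} \cdot 41\right) - 504\right) \left(-36785 + 39493\right) = - \left(\left(5 + \frac{41}{93}\right) - 504\right) 2708 = - \left(\frac{506}{93} - 504\right) 2708 = - \frac{\left(-46366\right) 2708}{93} = \left(-1\right) \left(- \frac{125559128}{93}\right) = \frac{125559128}{93}$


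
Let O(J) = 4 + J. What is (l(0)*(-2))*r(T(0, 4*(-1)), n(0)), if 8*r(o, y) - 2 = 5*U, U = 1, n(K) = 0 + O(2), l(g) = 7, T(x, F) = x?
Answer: -49/4 ≈ -12.250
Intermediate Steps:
n(K) = 6 (n(K) = 0 + (4 + 2) = 0 + 6 = 6)
r(o, y) = 7/8 (r(o, y) = ¼ + (5*1)/8 = ¼ + (⅛)*5 = ¼ + 5/8 = 7/8)
(l(0)*(-2))*r(T(0, 4*(-1)), n(0)) = (7*(-2))*(7/8) = -14*7/8 = -49/4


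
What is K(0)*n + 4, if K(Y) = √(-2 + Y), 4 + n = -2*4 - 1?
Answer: 4 - 13*I*√2 ≈ 4.0 - 18.385*I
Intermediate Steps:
n = -13 (n = -4 + (-2*4 - 1) = -4 + (-8 - 1) = -4 - 9 = -13)
K(0)*n + 4 = √(-2 + 0)*(-13) + 4 = √(-2)*(-13) + 4 = (I*√2)*(-13) + 4 = -13*I*√2 + 4 = 4 - 13*I*√2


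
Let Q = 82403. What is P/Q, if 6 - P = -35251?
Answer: 35257/82403 ≈ 0.42786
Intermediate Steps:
P = 35257 (P = 6 - 1*(-35251) = 6 + 35251 = 35257)
P/Q = 35257/82403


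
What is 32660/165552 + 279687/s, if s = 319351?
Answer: 14183186471/13217299188 ≈ 1.0731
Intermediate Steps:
32660/165552 + 279687/s = 32660/165552 + 279687/319351 = 32660*(1/165552) + 279687*(1/319351) = 8165/41388 + 279687/319351 = 14183186471/13217299188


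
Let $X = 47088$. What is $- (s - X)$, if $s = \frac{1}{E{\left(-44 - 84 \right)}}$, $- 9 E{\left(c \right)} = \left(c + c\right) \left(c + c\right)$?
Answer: $\frac{3085959177}{65536} \approx 47088.0$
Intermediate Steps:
$E{\left(c \right)} = - \frac{4 c^{2}}{9}$ ($E{\left(c \right)} = - \frac{\left(c + c\right) \left(c + c\right)}{9} = - \frac{2 c 2 c}{9} = - \frac{4 c^{2}}{9}$)
$s = - \frac{9}{65536}$ ($s = \frac{1}{\left(- \frac{4}{9}\right) \left(-44 - 84\right)^{2}} = \frac{1}{\left(- \frac{4}{9}\right) \left(-128\right)^{2}} = \frac{1}{\left(- \frac{4}{9}\right) 16384} = \frac{1}{- \frac{65536}{9}} = - \frac{9}{65536} \approx -0.00013733$)
$- (s - X) = - (- \frac{9}{65536} - 47088) = \left(-1\right) \left(- \frac{3085959177}{65536}\right) = \frac{3085959177}{65536}$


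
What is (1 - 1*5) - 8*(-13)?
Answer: 100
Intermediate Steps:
(1 - 1*5) - 8*(-13) = (1 - 5) + 104 = -4 + 104 = 100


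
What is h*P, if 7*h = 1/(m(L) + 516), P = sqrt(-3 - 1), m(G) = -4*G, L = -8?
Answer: I/1918 ≈ 0.00052138*I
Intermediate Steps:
P = 2*I (P = sqrt(-4) = 2*I ≈ 2.0*I)
h = 1/3836 (h = 1/(7*(-4*(-8) + 516)) = 1/(7*(32 + 516)) = (1/7)/548 = (1/7)*(1/548) = 1/3836 ≈ 0.00026069)
h*P = (2*I)/3836 = I/1918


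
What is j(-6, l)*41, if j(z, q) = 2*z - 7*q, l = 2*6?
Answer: -3936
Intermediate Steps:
l = 12
j(z, q) = -7*q + 2*z
j(-6, l)*41 = (-7*12 + 2*(-6))*41 = (-84 - 12)*41 = -96*41 = -3936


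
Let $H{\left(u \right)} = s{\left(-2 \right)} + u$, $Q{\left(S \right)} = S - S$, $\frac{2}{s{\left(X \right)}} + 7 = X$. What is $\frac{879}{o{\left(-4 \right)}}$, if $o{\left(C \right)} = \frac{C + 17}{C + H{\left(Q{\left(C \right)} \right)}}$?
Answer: $- \frac{11134}{39} \approx -285.49$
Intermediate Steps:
$s{\left(X \right)} = \frac{2}{-7 + X}$
$Q{\left(S \right)} = 0$
$H{\left(u \right)} = - \frac{2}{9} + u$ ($H{\left(u \right)} = \frac{2}{-7 - 2} + u = \frac{2}{-9} + u = 2 \left(- \frac{1}{9}\right) + u = - \frac{2}{9} + u$)
$o{\left(C \right)} = \frac{17 + C}{- \frac{2}{9} + C}$ ($o{\left(C \right)} = \frac{C + 17}{C + \left(- \frac{2}{9} + 0\right)} = \frac{17 + C}{C - \frac{2}{9}} = \frac{17 + C}{- \frac{2}{9} + C}$)
$\frac{879}{o{\left(-4 \right)}} = \frac{879}{9 \frac{1}{-2 + 9 \left(-4\right)} \left(17 - 4\right)} = \frac{879}{9 \frac{1}{-2 - 36} \cdot 13} = \frac{879}{9 \frac{1}{-38} \cdot 13} = \frac{879}{9 \left(- \frac{1}{38}\right) 13} = \frac{879}{- \frac{117}{38}} = 879 \left(- \frac{38}{117}\right) = - \frac{11134}{39}$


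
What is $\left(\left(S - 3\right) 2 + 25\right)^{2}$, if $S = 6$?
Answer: $961$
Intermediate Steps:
$\left(\left(S - 3\right) 2 + 25\right)^{2} = \left(\left(6 - 3\right) 2 + 25\right)^{2} = \left(3 \cdot 2 + 25\right)^{2} = \left(6 + 25\right)^{2} = 31^{2} = 961$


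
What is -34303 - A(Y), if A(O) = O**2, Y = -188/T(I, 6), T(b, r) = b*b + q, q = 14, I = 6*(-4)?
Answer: -2985227411/87025 ≈ -34303.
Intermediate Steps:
I = -24
T(b, r) = 14 + b**2 (T(b, r) = b*b + 14 = b**2 + 14 = 14 + b**2)
Y = -94/295 (Y = -188/(14 + (-24)**2) = -188/(14 + 576) = -188/590 = -188*1/590 = -94/295 ≈ -0.31864)
-34303 - A(Y) = -34303 - (-94/295)**2 = -34303 - 1*8836/87025 = -34303 - 8836/87025 = -2985227411/87025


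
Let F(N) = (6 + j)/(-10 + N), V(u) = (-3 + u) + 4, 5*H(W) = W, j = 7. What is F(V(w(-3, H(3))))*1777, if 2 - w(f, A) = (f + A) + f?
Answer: -115505/8 ≈ -14438.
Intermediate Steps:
H(W) = W/5
w(f, A) = 2 - A - 2*f (w(f, A) = 2 - ((f + A) + f) = 2 - ((A + f) + f) = 2 - (A + 2*f) = 2 + (-A - 2*f) = 2 - A - 2*f)
V(u) = 1 + u
F(N) = 13/(-10 + N) (F(N) = (6 + 7)/(-10 + N) = 13/(-10 + N))
F(V(w(-3, H(3))))*1777 = (13/(-10 + (1 + (2 - 3/5 - 2*(-3)))))*1777 = (13/(-10 + (1 + (2 - 1*3/5 + 6))))*1777 = (13/(-10 + (1 + (2 - 3/5 + 6))))*1777 = (13/(-10 + (1 + 37/5)))*1777 = (13/(-10 + 42/5))*1777 = (13/(-8/5))*1777 = (13*(-5/8))*1777 = -65/8*1777 = -115505/8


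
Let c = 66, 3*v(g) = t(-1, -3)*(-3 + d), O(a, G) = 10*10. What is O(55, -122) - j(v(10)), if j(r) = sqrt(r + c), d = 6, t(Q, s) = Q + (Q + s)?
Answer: 100 - sqrt(61) ≈ 92.190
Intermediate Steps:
t(Q, s) = s + 2*Q
O(a, G) = 100
v(g) = -5 (v(g) = ((-3 + 2*(-1))*(-3 + 6))/3 = ((-3 - 2)*3)/3 = (-5*3)/3 = (1/3)*(-15) = -5)
j(r) = sqrt(66 + r) (j(r) = sqrt(r + 66) = sqrt(66 + r))
O(55, -122) - j(v(10)) = 100 - sqrt(66 - 5) = 100 - sqrt(61)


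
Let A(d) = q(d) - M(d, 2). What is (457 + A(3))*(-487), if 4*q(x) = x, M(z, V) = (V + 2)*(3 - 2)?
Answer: -883905/4 ≈ -2.2098e+5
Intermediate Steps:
M(z, V) = 2 + V (M(z, V) = (2 + V)*1 = 2 + V)
q(x) = x/4
A(d) = -4 + d/4 (A(d) = d/4 - (2 + 2) = d/4 - 1*4 = d/4 - 4 = -4 + d/4)
(457 + A(3))*(-487) = (457 + (-4 + (1/4)*3))*(-487) = (457 + (-4 + 3/4))*(-487) = (457 - 13/4)*(-487) = (1815/4)*(-487) = -883905/4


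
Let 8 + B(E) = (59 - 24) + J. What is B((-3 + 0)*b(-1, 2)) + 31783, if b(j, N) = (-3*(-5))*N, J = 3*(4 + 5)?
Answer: 31837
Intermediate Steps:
J = 27 (J = 3*9 = 27)
b(j, N) = 15*N
B(E) = 54 (B(E) = -8 + ((59 - 24) + 27) = -8 + (35 + 27) = -8 + 62 = 54)
B((-3 + 0)*b(-1, 2)) + 31783 = 54 + 31783 = 31837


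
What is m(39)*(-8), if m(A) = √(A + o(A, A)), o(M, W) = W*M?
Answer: -16*√390 ≈ -315.97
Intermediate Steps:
o(M, W) = M*W
m(A) = √(A + A²) (m(A) = √(A + A*A) = √(A + A²))
m(39)*(-8) = √(39*(1 + 39))*(-8) = √(39*40)*(-8) = √1560*(-8) = (2*√390)*(-8) = -16*√390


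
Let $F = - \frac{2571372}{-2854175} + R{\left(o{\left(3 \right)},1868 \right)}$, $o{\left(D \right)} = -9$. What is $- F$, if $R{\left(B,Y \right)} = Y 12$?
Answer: $- \frac{63981758172}{2854175} \approx -22417.0$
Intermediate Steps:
$R{\left(B,Y \right)} = 12 Y$
$F = \frac{63981758172}{2854175}$ ($F = - \frac{2571372}{-2854175} + 12 \cdot 1868 = \left(-2571372\right) \left(- \frac{1}{2854175}\right) + 22416 = \frac{2571372}{2854175} + 22416 = \frac{63981758172}{2854175} \approx 22417.0$)
$- F = \left(-1\right) \frac{63981758172}{2854175} = - \frac{63981758172}{2854175}$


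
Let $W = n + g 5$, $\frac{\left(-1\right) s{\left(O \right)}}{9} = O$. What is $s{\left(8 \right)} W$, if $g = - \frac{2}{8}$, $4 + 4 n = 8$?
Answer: $18$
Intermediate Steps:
$n = 1$ ($n = -1 + \frac{1}{4} \cdot 8 = -1 + 2 = 1$)
$s{\left(O \right)} = - 9 O$
$g = - \frac{1}{4}$ ($g = \left(-2\right) \frac{1}{8} = - \frac{1}{4} \approx -0.25$)
$W = - \frac{1}{4}$ ($W = 1 - \frac{5}{4} = - \frac{1}{4} \approx -0.25$)
$s{\left(8 \right)} W = \left(-9\right) 8 \left(- \frac{1}{4}\right) = \left(-72\right) \left(- \frac{1}{4}\right) = 18$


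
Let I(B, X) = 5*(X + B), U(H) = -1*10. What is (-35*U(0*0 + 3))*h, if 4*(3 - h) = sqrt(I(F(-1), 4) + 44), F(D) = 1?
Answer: 1050 - 175*sqrt(69)/2 ≈ 323.17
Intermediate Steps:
U(H) = -10
I(B, X) = 5*B + 5*X (I(B, X) = 5*(B + X) = 5*B + 5*X)
h = 3 - sqrt(69)/4 (h = 3 - sqrt((5*1 + 5*4) + 44)/4 = 3 - sqrt((5 + 20) + 44)/4 = 3 - sqrt(25 + 44)/4 = 3 - sqrt(69)/4 ≈ 0.92334)
(-35*U(0*0 + 3))*h = (-35*(-10))*(3 - sqrt(69)/4) = 350*(3 - sqrt(69)/4) = 1050 - 175*sqrt(69)/2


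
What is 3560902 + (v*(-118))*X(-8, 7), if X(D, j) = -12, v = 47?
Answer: 3627454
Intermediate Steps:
3560902 + (v*(-118))*X(-8, 7) = 3560902 + (47*(-118))*(-12) = 3560902 - 5546*(-12) = 3560902 + 66552 = 3627454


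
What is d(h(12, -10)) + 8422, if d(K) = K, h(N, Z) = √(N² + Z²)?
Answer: 8422 + 2*√61 ≈ 8437.6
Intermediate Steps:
d(h(12, -10)) + 8422 = √(12² + (-10)²) + 8422 = √(144 + 100) + 8422 = √244 + 8422 = 2*√61 + 8422 = 8422 + 2*√61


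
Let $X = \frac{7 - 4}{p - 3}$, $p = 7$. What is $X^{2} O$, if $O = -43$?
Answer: $- \frac{387}{16} \approx -24.188$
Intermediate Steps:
$X = \frac{3}{4}$ ($X = \frac{7 - 4}{7 - 3} = \frac{3}{4} \approx 0.75$)
$X^{2} O = \left(\frac{3}{4}\right)^{2} \left(-43\right) = \frac{9}{16} \left(-43\right) = - \frac{387}{16}$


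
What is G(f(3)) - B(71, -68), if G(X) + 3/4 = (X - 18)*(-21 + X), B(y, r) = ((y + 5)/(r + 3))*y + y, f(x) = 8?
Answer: 36729/260 ≈ 141.27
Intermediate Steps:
B(y, r) = y + y*(5 + y)/(3 + r) (B(y, r) = ((5 + y)/(3 + r))*y + y = y*(5 + y)/(3 + r) + y = y + y*(5 + y)/(3 + r))
G(X) = -¾ + (-21 + X)*(-18 + X) (G(X) = -¾ + (X - 18)*(-21 + X) = -¾ + (-18 + X)*(-21 + X) = -¾ + (-21 + X)*(-18 + X))
G(f(3)) - B(71, -68) = (1509/4 + 8² - 39*8) - 71*(8 - 68 + 71)/(3 - 68) = (1509/4 + 64 - 312) - 71*11/(-65) = 517/4 - 71*(-1)*11/65 = 517/4 - 1*(-781/65) = 517/4 + 781/65 = 36729/260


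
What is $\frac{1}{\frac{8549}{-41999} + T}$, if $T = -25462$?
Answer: $- \frac{41999}{1069387087} \approx -3.9274 \cdot 10^{-5}$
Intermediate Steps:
$\frac{1}{\frac{8549}{-41999} + T} = \frac{1}{\frac{8549}{-41999} - 25462} = \frac{1}{8549 \left(- \frac{1}{41999}\right) - 25462} = \frac{1}{- \frac{8549}{41999} - 25462} = \frac{1}{- \frac{1069387087}{41999}} = - \frac{41999}{1069387087}$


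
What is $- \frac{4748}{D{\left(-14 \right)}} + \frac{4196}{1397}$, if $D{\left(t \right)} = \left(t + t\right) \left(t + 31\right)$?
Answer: $\frac{2157563}{166243} \approx 12.978$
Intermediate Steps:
$D{\left(t \right)} = 2 t \left(31 + t\right)$
$- \frac{4748}{D{\left(-14 \right)}} + \frac{4196}{1397} = - \frac{4748}{2 \left(-14\right) \left(31 - 14\right)} + \frac{4196}{1397} = - \frac{4748}{2 \left(-14\right) 17} + 4196 \cdot \frac{1}{1397} = - \frac{4748}{-476} + \frac{4196}{1397} = \left(-4748\right) \left(- \frac{1}{476}\right) + \frac{4196}{1397} = \frac{1187}{119} + \frac{4196}{1397} = \frac{2157563}{166243}$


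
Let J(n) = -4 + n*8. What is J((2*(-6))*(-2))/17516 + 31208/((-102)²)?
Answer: 34287205/11389779 ≈ 3.0103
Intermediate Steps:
J(n) = -4 + 8*n
J((2*(-6))*(-2))/17516 + 31208/((-102)²) = (-4 + 8*((2*(-6))*(-2)))/17516 + 31208/((-102)²) = (-4 + 8*(-12*(-2)))*(1/17516) + 31208/10404 = (-4 + 8*24)*(1/17516) + 31208*(1/10404) = (-4 + 192)*(1/17516) + 7802/2601 = 188*(1/17516) + 7802/2601 = 47/4379 + 7802/2601 = 34287205/11389779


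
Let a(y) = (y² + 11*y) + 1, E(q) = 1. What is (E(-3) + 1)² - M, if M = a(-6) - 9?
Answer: 42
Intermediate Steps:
a(y) = 1 + y² + 11*y
M = -38 (M = (1 + (-6)² + 11*(-6)) - 9 = (1 + 36 - 66) - 9 = -29 - 9 = -38)
(E(-3) + 1)² - M = (1 + 1)² - 1*(-38) = 2² + 38 = 4 + 38 = 42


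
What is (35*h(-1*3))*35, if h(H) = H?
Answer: -3675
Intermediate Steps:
(35*h(-1*3))*35 = (35*(-1*3))*35 = (35*(-3))*35 = -105*35 = -3675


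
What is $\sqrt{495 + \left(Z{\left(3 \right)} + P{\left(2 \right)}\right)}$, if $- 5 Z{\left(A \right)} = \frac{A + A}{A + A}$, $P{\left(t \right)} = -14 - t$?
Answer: $\frac{3 \sqrt{1330}}{5} \approx 21.882$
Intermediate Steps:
$Z{\left(A \right)} = - \frac{1}{5}$ ($Z{\left(A \right)} = - \frac{\left(A + A\right) \frac{1}{A + A}}{5} = - \frac{2 A \frac{1}{2 A}}{5} = \left(- \frac{1}{5}\right) 1 = - \frac{1}{5}$)
$\sqrt{495 + \left(Z{\left(3 \right)} + P{\left(2 \right)}\right)} = \sqrt{495 - \frac{81}{5}} = \sqrt{\frac{2394}{5}} = \frac{3 \sqrt{1330}}{5}$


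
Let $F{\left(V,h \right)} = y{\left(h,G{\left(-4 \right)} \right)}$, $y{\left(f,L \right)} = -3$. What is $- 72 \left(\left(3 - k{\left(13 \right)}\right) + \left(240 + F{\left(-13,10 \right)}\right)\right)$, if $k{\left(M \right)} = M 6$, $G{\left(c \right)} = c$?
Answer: $-11664$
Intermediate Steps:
$F{\left(V,h \right)} = -3$
$k{\left(M \right)} = 6 M$
$- 72 \left(\left(3 - k{\left(13 \right)}\right) + \left(240 + F{\left(-13,10 \right)}\right)\right) = - 72 \left(\left(3 - 6 \cdot 13\right) + \left(240 - 3\right)\right) = - 72 \left(\left(3 - 78\right) + 237\right) = - 72 \left(-75 + 237\right) = \left(-72\right) 162 = -11664$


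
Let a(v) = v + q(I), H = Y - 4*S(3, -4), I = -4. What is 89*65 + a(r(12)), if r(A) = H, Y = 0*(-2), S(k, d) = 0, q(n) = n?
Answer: 5781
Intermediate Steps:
Y = 0
H = 0 (H = 0 - 4*0 = 0 + 0 = 0)
r(A) = 0
a(v) = -4 + v (a(v) = v - 4 = -4 + v)
89*65 + a(r(12)) = 89*65 + (-4 + 0) = 5785 - 4 = 5781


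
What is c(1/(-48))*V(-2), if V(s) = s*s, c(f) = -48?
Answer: -192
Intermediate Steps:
V(s) = s**2
c(1/(-48))*V(-2) = -48*(-2)**2 = -48*4 = -192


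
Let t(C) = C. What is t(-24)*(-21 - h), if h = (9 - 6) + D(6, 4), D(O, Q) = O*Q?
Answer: 1152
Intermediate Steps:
h = 27 (h = (9 - 6) + 6*4 = 3 + 24 = 27)
t(-24)*(-21 - h) = -24*(-21 - 1*27) = -24*(-21 - 27) = -24*(-48) = 1152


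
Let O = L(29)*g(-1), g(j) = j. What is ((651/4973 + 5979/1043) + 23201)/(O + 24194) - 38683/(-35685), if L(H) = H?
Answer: 203198638270676/99394591796955 ≈ 2.0444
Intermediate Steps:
O = -29 (O = 29*(-1) = -29)
((651/4973 + 5979/1043) + 23201)/(O + 24194) - 38683/(-35685) = ((651/4973 + 5979/1043) + 23201)/(-29 + 24194) - 38683/(-35685) = ((651*(1/4973) + 5979*(1/1043)) + 23201)/24165 - 38683*(-1)/35685 = ((651/4973 + 5979/1043) + 23201)*(1/24165) - 1*(-38683/35685) = (30412560/5186839 + 23201)*(1/24165) + 38683/35685 = (120370264199/5186839)*(1/24165) + 38683/35685 = 120370264199/125339964435 + 38683/35685 = 203198638270676/99394591796955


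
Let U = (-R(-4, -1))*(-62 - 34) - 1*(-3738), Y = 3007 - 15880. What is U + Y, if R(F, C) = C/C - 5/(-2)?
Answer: -8799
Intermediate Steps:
R(F, C) = 7/2 (R(F, C) = 1 - 5*(-1/2) = 1 + 5/2 = 7/2)
Y = -12873
U = 4074 (U = (-1*7/2)*(-62 - 34) - 1*(-3738) = -7/2*(-96) + 3738 = 336 + 3738 = 4074)
U + Y = 4074 - 12873 = -8799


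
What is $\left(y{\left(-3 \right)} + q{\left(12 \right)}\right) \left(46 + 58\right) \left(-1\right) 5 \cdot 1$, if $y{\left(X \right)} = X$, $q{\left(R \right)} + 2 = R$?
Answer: $-3640$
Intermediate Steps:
$q{\left(R \right)} = -2 + R$
$\left(y{\left(-3 \right)} + q{\left(12 \right)}\right) \left(46 + 58\right) \left(-1\right) 5 \cdot 1 = \left(-3 + \left(-2 + 12\right)\right) \left(46 + 58\right) \left(-1\right) 5 \cdot 1 = \left(-3 + 10\right) 104 \left(\left(-5\right) 1\right) = 7 \cdot 104 \left(-5\right) = 728 \left(-5\right) = -3640$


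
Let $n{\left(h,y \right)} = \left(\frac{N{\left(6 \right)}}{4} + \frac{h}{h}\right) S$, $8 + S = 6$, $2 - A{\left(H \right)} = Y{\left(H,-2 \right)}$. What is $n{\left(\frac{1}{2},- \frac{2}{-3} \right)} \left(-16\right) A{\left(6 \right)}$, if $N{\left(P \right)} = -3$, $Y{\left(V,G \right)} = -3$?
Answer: $40$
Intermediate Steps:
$A{\left(H \right)} = 5$ ($A{\left(H \right)} = 2 - -3 = 2 + 3 = 5$)
$S = -2$ ($S = -8 + 6 = -2$)
$n{\left(h,y \right)} = - \frac{1}{2}$ ($n{\left(h,y \right)} = \left(- \frac{3}{4} + \frac{h}{h}\right) \left(-2\right) = \left(\left(-3\right) \frac{1}{4} + 1\right) \left(-2\right) = \left(- \frac{3}{4} + 1\right) \left(-2\right) = \frac{1}{4} \left(-2\right) = - \frac{1}{2}$)
$n{\left(\frac{1}{2},- \frac{2}{-3} \right)} \left(-16\right) A{\left(6 \right)} = \left(- \frac{1}{2}\right) \left(-16\right) 5 = 8 \cdot 5 = 40$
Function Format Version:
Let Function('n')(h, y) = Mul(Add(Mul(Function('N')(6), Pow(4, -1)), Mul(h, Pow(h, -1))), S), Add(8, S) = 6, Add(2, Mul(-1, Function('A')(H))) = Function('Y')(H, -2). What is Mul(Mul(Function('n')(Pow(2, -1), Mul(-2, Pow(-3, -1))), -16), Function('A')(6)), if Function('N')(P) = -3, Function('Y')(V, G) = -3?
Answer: 40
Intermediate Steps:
Function('A')(H) = 5 (Function('A')(H) = Add(2, Mul(-1, -3)) = Add(2, 3) = 5)
S = -2 (S = Add(-8, 6) = -2)
Function('n')(h, y) = Rational(-1, 2) (Function('n')(h, y) = Mul(Add(Mul(-3, Pow(4, -1)), Mul(h, Pow(h, -1))), -2) = Mul(Add(Mul(-3, Rational(1, 4)), 1), -2) = Mul(Add(Rational(-3, 4), 1), -2) = Mul(Rational(1, 4), -2) = Rational(-1, 2))
Mul(Mul(Function('n')(Pow(2, -1), Mul(-2, Pow(-3, -1))), -16), Function('A')(6)) = Mul(Mul(Rational(-1, 2), -16), 5) = Mul(8, 5) = 40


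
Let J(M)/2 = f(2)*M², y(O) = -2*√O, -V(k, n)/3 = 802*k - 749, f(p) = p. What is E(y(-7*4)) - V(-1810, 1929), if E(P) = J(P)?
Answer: -4357555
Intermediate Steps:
V(k, n) = 2247 - 2406*k (V(k, n) = -3*(802*k - 749) = -3*(-749 + 802*k) = 2247 - 2406*k)
J(M) = 4*M² (J(M) = 2*(2*M²) = 4*M²)
E(P) = 4*P²
E(y(-7*4)) - V(-1810, 1929) = 4*(-2*2*I*√7)² - (2247 - 2406*(-1810)) = 4*(-4*I*√7)² - (2247 + 4354860) = 4*(-4*I*√7)² - 1*4357107 = 4*(-4*I*√7)² - 4357107 = 4*(-112) - 4357107 = -448 - 4357107 = -4357555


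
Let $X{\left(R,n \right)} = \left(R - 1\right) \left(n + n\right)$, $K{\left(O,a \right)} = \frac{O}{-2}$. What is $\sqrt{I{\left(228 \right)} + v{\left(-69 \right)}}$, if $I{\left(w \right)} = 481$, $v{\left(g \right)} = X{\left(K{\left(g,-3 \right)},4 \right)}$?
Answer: $\sqrt{749} \approx 27.368$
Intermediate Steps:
$K{\left(O,a \right)} = - \frac{O}{2}$ ($K{\left(O,a \right)} = O \left(- \frac{1}{2}\right) = - \frac{O}{2}$)
$X{\left(R,n \right)} = 2 n \left(-1 + R\right)$ ($X{\left(R,n \right)} = \left(-1 + R\right) 2 n = 2 n \left(-1 + R\right)$)
$v{\left(g \right)} = -8 - 4 g$ ($v{\left(g \right)} = 2 \cdot 4 \left(-1 - \frac{g}{2}\right) = -8 - 4 g$)
$\sqrt{I{\left(228 \right)} + v{\left(-69 \right)}} = \sqrt{481 - -268} = \sqrt{481 + \left(-8 + 276\right)} = \sqrt{481 + 268} = \sqrt{749}$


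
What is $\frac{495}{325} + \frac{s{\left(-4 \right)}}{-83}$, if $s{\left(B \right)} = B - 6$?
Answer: $\frac{8867}{5395} \approx 1.6436$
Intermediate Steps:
$s{\left(B \right)} = -6 + B$
$\frac{495}{325} + \frac{s{\left(-4 \right)}}{-83} = \frac{495}{325} + \frac{-6 - 4}{-83} = 495 \cdot \frac{1}{325} - - \frac{10}{83} = \frac{99}{65} + \frac{10}{83} = \frac{8867}{5395}$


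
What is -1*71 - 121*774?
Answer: -93725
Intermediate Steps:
-1*71 - 121*774 = -71 - 93654 = -93725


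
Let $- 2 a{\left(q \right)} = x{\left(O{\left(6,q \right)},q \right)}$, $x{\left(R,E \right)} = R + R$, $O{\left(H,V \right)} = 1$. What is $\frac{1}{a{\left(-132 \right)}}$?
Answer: $-1$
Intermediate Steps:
$x{\left(R,E \right)} = 2 R$
$a{\left(q \right)} = -1$ ($a{\left(q \right)} = - \frac{2 \cdot 1}{2} = \left(- \frac{1}{2}\right) 2 = -1$)
$\frac{1}{a{\left(-132 \right)}} = \frac{1}{-1} = -1$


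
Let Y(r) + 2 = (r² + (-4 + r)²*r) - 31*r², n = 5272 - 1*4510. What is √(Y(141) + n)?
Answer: √2050759 ≈ 1432.0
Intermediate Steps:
n = 762 (n = 5272 - 4510 = 762)
Y(r) = -2 - 30*r² + r*(-4 + r)² (Y(r) = -2 + ((r² + (-4 + r)²*r) - 31*r²) = -2 + ((r² + r*(-4 + r)²) - 31*r²) = -2 + (-30*r² + r*(-4 + r)²) = -2 - 30*r² + r*(-4 + r)²)
√(Y(141) + n) = √((-2 - 30*141² + 141*(-4 + 141)²) + 762) = √((-2 - 30*19881 + 141*137²) + 762) = √((-2 - 596430 + 141*18769) + 762) = √((-2 - 596430 + 2646429) + 762) = √(2049997 + 762) = √2050759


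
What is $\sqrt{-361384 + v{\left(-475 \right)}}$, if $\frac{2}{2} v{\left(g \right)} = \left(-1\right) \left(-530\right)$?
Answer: $i \sqrt{360854} \approx 600.71 i$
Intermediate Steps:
$v{\left(g \right)} = 530$ ($v{\left(g \right)} = \left(-1\right) \left(-530\right) = 530$)
$\sqrt{-361384 + v{\left(-475 \right)}} = \sqrt{-361384 + 530} = \sqrt{-360854} = i \sqrt{360854}$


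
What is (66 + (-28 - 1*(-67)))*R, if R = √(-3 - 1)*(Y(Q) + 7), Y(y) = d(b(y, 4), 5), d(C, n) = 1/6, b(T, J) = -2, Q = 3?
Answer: 1505*I ≈ 1505.0*I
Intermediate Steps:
d(C, n) = ⅙
Y(y) = ⅙
R = 43*I/3 (R = √(-3 - 1)*(⅙ + 7) = √(-4)*(43/6) = (2*I)*(43/6) = 43*I/3 ≈ 14.333*I)
(66 + (-28 - 1*(-67)))*R = (66 + (-28 - 1*(-67)))*(43*I/3) = (66 + (-28 + 67))*(43*I/3) = (66 + 39)*(43*I/3) = 105*(43*I/3) = 1505*I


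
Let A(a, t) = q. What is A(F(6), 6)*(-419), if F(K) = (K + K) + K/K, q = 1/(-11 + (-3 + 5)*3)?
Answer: 419/5 ≈ 83.800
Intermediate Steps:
q = -⅕ (q = 1/(-11 + 2*3) = 1/(-11 + 6) = 1/(-5) = -⅕ ≈ -0.20000)
F(K) = 1 + 2*K (F(K) = 2*K + 1 = 1 + 2*K)
A(a, t) = -⅕
A(F(6), 6)*(-419) = -⅕*(-419) = 419/5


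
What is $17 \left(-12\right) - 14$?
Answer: $-218$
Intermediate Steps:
$17 \left(-12\right) - 14 = -204 + \left(-19 + 5\right) = -204 - 14 = -218$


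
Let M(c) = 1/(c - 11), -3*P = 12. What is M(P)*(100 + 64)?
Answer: -164/15 ≈ -10.933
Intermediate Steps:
P = -4 (P = -⅓*12 = -4)
M(c) = 1/(-11 + c)
M(P)*(100 + 64) = (100 + 64)/(-11 - 4) = 164/(-15) = -1/15*164 = -164/15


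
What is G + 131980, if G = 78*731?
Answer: 188998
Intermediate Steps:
G = 57018
G + 131980 = 57018 + 131980 = 188998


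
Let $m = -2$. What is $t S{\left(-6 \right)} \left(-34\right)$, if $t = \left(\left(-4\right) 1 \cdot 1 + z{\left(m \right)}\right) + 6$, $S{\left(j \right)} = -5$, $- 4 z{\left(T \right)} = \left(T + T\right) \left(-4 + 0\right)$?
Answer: $-340$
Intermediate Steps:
$z{\left(T \right)} = 2 T$ ($z{\left(T \right)} = - \frac{\left(T + T\right) \left(-4 + 0\right)}{4} = - \frac{2 T \left(-4\right)}{4} = - \frac{\left(-8\right) T}{4} = 2 T$)
$t = -2$ ($t = \left(\left(-4\right) 1 \cdot 1 + 2 \left(-2\right)\right) + 6 = \left(\left(-4\right) 1 - 4\right) + 6 = \left(-4 - 4\right) + 6 = -8 + 6 = -2$)
$t S{\left(-6 \right)} \left(-34\right) = \left(-2\right) \left(-5\right) \left(-34\right) = 10 \left(-34\right) = -340$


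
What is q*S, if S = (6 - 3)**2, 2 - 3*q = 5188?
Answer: -15558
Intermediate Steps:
q = -5186/3 (q = 2/3 - 1/3*5188 = 2/3 - 5188/3 = -5186/3 ≈ -1728.7)
S = 9 (S = 3**2 = 9)
q*S = -5186/3*9 = -15558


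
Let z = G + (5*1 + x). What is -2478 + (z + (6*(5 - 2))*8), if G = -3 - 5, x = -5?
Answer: -2342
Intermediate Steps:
G = -8
z = -8 (z = -8 + (5*1 - 5) = -8 + (5 - 5) = -8 + 0 = -8)
-2478 + (z + (6*(5 - 2))*8) = -2478 + (-8 + (6*(5 - 2))*8) = -2478 + (-8 + (6*3)*8) = -2478 + (-8 + 18*8) = -2478 + (-8 + 144) = -2478 + 136 = -2342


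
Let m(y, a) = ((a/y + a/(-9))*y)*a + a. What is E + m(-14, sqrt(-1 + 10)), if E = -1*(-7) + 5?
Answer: 38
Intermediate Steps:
E = 12 (E = 7 + 5 = 12)
m(y, a) = a + a*y*(-a/9 + a/y) (m(y, a) = ((a/y + a*(-1/9))*y)*a + a = ((a/y - a/9)*y)*a + a = ((-a/9 + a/y)*y)*a + a = (y*(-a/9 + a/y))*a + a = a*y*(-a/9 + a/y) + a = a + a*y*(-a/9 + a/y))
E + m(-14, sqrt(-1 + 10)) = 12 + sqrt(-1 + 10)*(9 + 9*sqrt(-1 + 10) - 1*sqrt(-1 + 10)*(-14))/9 = 12 + sqrt(9)*(9 + 9*sqrt(9) - 1*sqrt(9)*(-14))/9 = 12 + (1/9)*3*(9 + 9*3 - 1*3*(-14)) = 12 + (1/9)*3*(9 + 27 + 42) = 12 + (1/9)*3*78 = 12 + 26 = 38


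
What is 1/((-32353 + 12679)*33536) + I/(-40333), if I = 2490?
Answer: -1642870327693/26611199718912 ≈ -0.061736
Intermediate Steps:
1/((-32353 + 12679)*33536) + I/(-40333) = 1/((-32353 + 12679)*33536) + 2490/(-40333) = (1/33536)/(-19674) + 2490*(-1/40333) = -1/19674*1/33536 - 2490/40333 = -1/659787264 - 2490/40333 = -1642870327693/26611199718912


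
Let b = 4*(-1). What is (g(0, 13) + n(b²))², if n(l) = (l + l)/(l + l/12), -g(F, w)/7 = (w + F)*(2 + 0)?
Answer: 5484964/169 ≈ 32455.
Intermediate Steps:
g(F, w) = -14*F - 14*w (g(F, w) = -7*(w + F)*(2 + 0) = -7*(F + w)*2 = -7*(2*F + 2*w) = -14*F - 14*w)
b = -4
n(l) = 24/13 (n(l) = (2*l)/(l + l*(1/12)) = (2*l)/(l + l/12) = (2*l)/((13*l/12)) = (2*l)*(12/(13*l)) = 24/13)
(g(0, 13) + n(b²))² = ((-14*0 - 14*13) + 24/13)² = ((0 - 182) + 24/13)² = (-182 + 24/13)² = (-2342/13)² = 5484964/169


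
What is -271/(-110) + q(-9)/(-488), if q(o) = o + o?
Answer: 33557/13420 ≈ 2.5005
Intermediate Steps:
q(o) = 2*o
-271/(-110) + q(-9)/(-488) = -271/(-110) + (2*(-9))/(-488) = -271*(-1/110) - 18*(-1/488) = 271/110 + 9/244 = 33557/13420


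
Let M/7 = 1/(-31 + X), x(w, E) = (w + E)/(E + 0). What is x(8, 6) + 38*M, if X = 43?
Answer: 49/2 ≈ 24.500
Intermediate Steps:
x(w, E) = (E + w)/E
M = 7/12 (M = 7/(-31 + 43) = 7/12 ≈ 0.58333)
x(8, 6) + 38*M = (6 + 8)/6 + 38*(7/12) = (⅙)*14 + 133/6 = 7/3 + 133/6 = 49/2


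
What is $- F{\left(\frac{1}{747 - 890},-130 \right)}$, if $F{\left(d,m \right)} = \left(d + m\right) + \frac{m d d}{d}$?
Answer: $\frac{18461}{143} \approx 129.1$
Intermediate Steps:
$F{\left(d,m \right)} = d + m + d m$ ($F{\left(d,m \right)} = \left(d + m\right) + \frac{d m d}{d} = \left(d + m\right) + \frac{m d^{2}}{d} = \left(d + m\right) + d m = d + m + d m$)
$- F{\left(\frac{1}{747 - 890},-130 \right)} = - (\frac{1}{747 - 890} - 130 + \frac{1}{747 - 890} \left(-130\right)) = - (\frac{1}{-143} - 130 + \frac{1}{-143} \left(-130\right)) = - (- \frac{1}{143} - 130 - - \frac{10}{11}) = - (- \frac{1}{143} - 130 + \frac{10}{11}) = \left(-1\right) \left(- \frac{18461}{143}\right) = \frac{18461}{143}$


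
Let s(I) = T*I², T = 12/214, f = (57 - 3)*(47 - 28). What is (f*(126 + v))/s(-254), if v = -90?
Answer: 164673/16129 ≈ 10.210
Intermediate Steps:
f = 1026 (f = 54*19 = 1026)
T = 6/107 (T = 12*(1/214) = 6/107 ≈ 0.056075)
s(I) = 6*I²/107
(f*(126 + v))/s(-254) = (1026*(126 - 90))/(((6/107)*(-254)²)) = (1026*36)/(((6/107)*64516)) = 36936/(387096/107) = 36936*(107/387096) = 164673/16129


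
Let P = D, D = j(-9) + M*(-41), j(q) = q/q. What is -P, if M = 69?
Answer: 2828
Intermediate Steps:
j(q) = 1
D = -2828 (D = 1 + 69*(-41) = 1 - 2829 = -2828)
P = -2828
-P = -1*(-2828) = 2828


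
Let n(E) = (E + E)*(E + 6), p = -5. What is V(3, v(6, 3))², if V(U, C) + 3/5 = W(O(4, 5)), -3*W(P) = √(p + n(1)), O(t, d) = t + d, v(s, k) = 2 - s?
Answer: 64/25 ≈ 2.5600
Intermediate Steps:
n(E) = 2*E*(6 + E) (n(E) = (2*E)*(6 + E) = 2*E*(6 + E))
O(t, d) = d + t
W(P) = -1 (W(P) = -√(-5 + 2*1*(6 + 1))/3 = -√(-5 + 2*1*7)/3 = -√(-5 + 14)/3 = -√9/3 = -⅓*3 = -1)
V(U, C) = -8/5 (V(U, C) = -⅗ - 1 = -8/5)
V(3, v(6, 3))² = (-8/5)² = 64/25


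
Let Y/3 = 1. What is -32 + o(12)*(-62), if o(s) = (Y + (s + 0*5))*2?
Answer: -1892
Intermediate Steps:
Y = 3 (Y = 3*1 = 3)
o(s) = 6 + 2*s (o(s) = (3 + (s + 0*5))*2 = (3 + (s + 0))*2 = (3 + s)*2 = 6 + 2*s)
-32 + o(12)*(-62) = -32 + (6 + 2*12)*(-62) = -32 + (6 + 24)*(-62) = -32 + 30*(-62) = -32 - 1860 = -1892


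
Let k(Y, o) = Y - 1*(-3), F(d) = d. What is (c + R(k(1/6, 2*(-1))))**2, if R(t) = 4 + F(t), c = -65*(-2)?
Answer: 677329/36 ≈ 18815.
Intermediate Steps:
c = 130
k(Y, o) = 3 + Y (k(Y, o) = Y + 3 = 3 + Y)
R(t) = 4 + t
(c + R(k(1/6, 2*(-1))))**2 = (130 + (4 + (3 + 1/6)))**2 = (130 + (4 + 19/6))**2 = (130 + 43/6)**2 = (823/6)**2 = 677329/36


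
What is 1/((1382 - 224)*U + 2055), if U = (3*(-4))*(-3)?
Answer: 1/43743 ≈ 2.2861e-5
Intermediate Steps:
U = 36 (U = -12*(-3) = 36)
1/((1382 - 224)*U + 2055) = 1/((1382 - 224)*36 + 2055) = 1/(1158*36 + 2055) = 1/(41688 + 2055) = 1/43743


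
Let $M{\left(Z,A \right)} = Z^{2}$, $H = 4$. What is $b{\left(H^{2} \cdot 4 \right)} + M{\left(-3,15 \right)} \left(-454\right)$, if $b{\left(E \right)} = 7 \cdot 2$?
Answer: $-4072$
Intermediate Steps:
$b{\left(E \right)} = 14$
$b{\left(H^{2} \cdot 4 \right)} + M{\left(-3,15 \right)} \left(-454\right) = 14 + \left(-3\right)^{2} \left(-454\right) = 14 + 9 \left(-454\right) = 14 - 4086 = -4072$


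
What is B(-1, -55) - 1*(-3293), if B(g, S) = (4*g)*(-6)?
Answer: 3317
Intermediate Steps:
B(g, S) = -24*g
B(-1, -55) - 1*(-3293) = -24*(-1) - 1*(-3293) = 24 + 3293 = 3317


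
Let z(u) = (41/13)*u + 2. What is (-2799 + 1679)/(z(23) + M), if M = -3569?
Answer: 3640/11357 ≈ 0.32051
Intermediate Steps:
z(u) = 2 + 41*u/13 (z(u) = (41*(1/13))*u + 2 = 41*u/13 + 2 = 2 + 41*u/13)
(-2799 + 1679)/(z(23) + M) = (-2799 + 1679)/((2 + (41/13)*23) - 3569) = -1120/((2 + 943/13) - 3569) = -1120/(969/13 - 3569) = -1120/(-45428/13) = -1120*(-13/45428) = 3640/11357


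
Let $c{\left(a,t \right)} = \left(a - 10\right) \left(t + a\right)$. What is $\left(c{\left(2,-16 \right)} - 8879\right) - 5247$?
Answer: $-14014$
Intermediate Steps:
$c{\left(a,t \right)} = \left(-10 + a\right) \left(a + t\right)$
$\left(c{\left(2,-16 \right)} - 8879\right) - 5247 = \left(\left(2^{2} - 20 - -160 + 2 \left(-16\right)\right) - 8879\right) - 5247 = \left(\left(4 - 20 + 160 - 32\right) - 8879\right) - 5247 = \left(112 - 8879\right) - 5247 = -8767 - 5247 = -14014$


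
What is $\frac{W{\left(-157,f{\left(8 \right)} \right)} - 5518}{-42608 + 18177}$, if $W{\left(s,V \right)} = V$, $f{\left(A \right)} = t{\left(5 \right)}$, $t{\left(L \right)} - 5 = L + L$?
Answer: $\frac{5503}{24431} \approx 0.22525$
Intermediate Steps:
$t{\left(L \right)} = 5 + 2 L$ ($t{\left(L \right)} = 5 + \left(L + L\right) = 5 + 2 L$)
$f{\left(A \right)} = 15$ ($f{\left(A \right)} = 5 + 2 \cdot 5 = 5 + 10 = 15$)
$\frac{W{\left(-157,f{\left(8 \right)} \right)} - 5518}{-42608 + 18177} = \frac{15 - 5518}{-42608 + 18177} = - \frac{5503}{-24431} = \left(-5503\right) \left(- \frac{1}{24431}\right) = \frac{5503}{24431}$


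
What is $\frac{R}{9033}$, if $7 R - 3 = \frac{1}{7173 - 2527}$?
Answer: $\frac{13939}{293771226} \approx 4.7448 \cdot 10^{-5}$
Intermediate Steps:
$R = \frac{13939}{32522}$ ($R = \frac{3}{7} + \frac{1}{7 \left(7173 - 2527\right)} = \frac{3}{7} + \frac{1}{7 \cdot 4646} = \frac{3}{7} + \frac{1}{7} \cdot \frac{1}{4646} = \frac{3}{7} + \frac{1}{32522} = \frac{13939}{32522} \approx 0.4286$)
$\frac{R}{9033} = \frac{13939}{32522 \cdot 9033} = \frac{13939}{32522} \cdot \frac{1}{9033} = \frac{13939}{293771226}$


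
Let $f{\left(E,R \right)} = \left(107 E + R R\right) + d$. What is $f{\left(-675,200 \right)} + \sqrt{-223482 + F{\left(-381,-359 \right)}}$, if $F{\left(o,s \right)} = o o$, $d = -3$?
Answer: $-32228 + i \sqrt{78321} \approx -32228.0 + 279.86 i$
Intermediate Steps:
$f{\left(E,R \right)} = -3 + R^{2} + 107 E$ ($f{\left(E,R \right)} = \left(107 E + R R\right) - 3 = \left(107 E + R^{2}\right) - 3 = \left(R^{2} + 107 E\right) - 3 = -3 + R^{2} + 107 E$)
$F{\left(o,s \right)} = o^{2}$
$f{\left(-675,200 \right)} + \sqrt{-223482 + F{\left(-381,-359 \right)}} = \left(-3 + 200^{2} + 107 \left(-675\right)\right) + \sqrt{-223482 + \left(-381\right)^{2}} = \left(-3 + 40000 - 72225\right) + \sqrt{-223482 + 145161} = -32228 + \sqrt{-78321} = -32228 + i \sqrt{78321}$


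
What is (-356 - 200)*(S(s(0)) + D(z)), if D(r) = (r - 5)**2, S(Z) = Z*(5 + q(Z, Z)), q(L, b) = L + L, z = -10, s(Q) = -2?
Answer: -123988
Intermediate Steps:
q(L, b) = 2*L
S(Z) = Z*(5 + 2*Z)
D(r) = (-5 + r)**2
(-356 - 200)*(S(s(0)) + D(z)) = (-356 - 200)*(-2*(5 + 2*(-2)) + (-5 - 10)**2) = -556*(-2*(5 - 4) + (-15)**2) = -556*(-2*1 + 225) = -556*(-2 + 225) = -556*223 = -123988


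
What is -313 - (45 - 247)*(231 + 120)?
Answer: 70589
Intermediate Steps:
-313 - (45 - 247)*(231 + 120) = -313 - (-202)*351 = -313 - 1*(-70902) = -313 + 70902 = 70589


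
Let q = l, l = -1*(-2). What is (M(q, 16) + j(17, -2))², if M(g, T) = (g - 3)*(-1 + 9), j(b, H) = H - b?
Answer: 729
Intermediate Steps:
l = 2
q = 2
M(g, T) = -24 + 8*g (M(g, T) = (-3 + g)*8 = -24 + 8*g)
(M(q, 16) + j(17, -2))² = ((-24 + 8*2) + (-2 - 1*17))² = ((-24 + 16) + (-2 - 17))² = (-8 - 19)² = (-27)² = 729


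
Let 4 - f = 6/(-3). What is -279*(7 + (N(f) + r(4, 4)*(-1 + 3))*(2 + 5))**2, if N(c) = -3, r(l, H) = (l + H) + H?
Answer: -6616764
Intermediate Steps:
r(l, H) = l + 2*H (r(l, H) = (H + l) + H = l + 2*H)
f = 6 (f = 4 - 6/(-3) = 4 - 6*(-1)/3 = 4 - 1*(-2) = 4 + 2 = 6)
-279*(7 + (N(f) + r(4, 4)*(-1 + 3))*(2 + 5))**2 = -279*(7 + (-3 + (4 + 2*4)*(-1 + 3))*(2 + 5))**2 = -279*(7 + (-3 + (4 + 8)*2)*7)**2 = -279*(7 + (-3 + 12*2)*7)**2 = -279*(7 + (-3 + 24)*7)**2 = -279*(7 + 21*7)**2 = -279*(7 + 147)**2 = -279*154**2 = -279*23716 = -6616764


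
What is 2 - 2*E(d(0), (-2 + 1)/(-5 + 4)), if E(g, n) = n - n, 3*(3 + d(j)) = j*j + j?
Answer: 2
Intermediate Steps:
d(j) = -3 + j/3 + j**2/3 (d(j) = -3 + (j*j + j)/3 = -3 + (j**2 + j)/3 = -3 + (j + j**2)/3 = -3 + (j/3 + j**2/3) = -3 + j/3 + j**2/3)
E(g, n) = 0
2 - 2*E(d(0), (-2 + 1)/(-5 + 4)) = 2 - 2*0 = 2 + 0 = 2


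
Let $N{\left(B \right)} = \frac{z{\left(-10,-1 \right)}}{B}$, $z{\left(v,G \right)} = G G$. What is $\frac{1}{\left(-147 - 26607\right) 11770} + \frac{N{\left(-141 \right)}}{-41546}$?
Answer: $\frac{51506099}{307441340185980} \approx 1.6753 \cdot 10^{-7}$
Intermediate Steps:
$z{\left(v,G \right)} = G^{2}$
$N{\left(B \right)} = \frac{1}{B}$ ($N{\left(B \right)} = \frac{\left(-1\right)^{2}}{B} = 1 \frac{1}{B} = \frac{1}{B}$)
$\frac{1}{\left(-147 - 26607\right) 11770} + \frac{N{\left(-141 \right)}}{-41546} = \frac{1}{\left(-147 - 26607\right) 11770} + \frac{1}{\left(-141\right) \left(-41546\right)} = \frac{1}{-26754} \cdot \frac{1}{11770} - - \frac{1}{5857986} = \left(- \frac{1}{26754}\right) \frac{1}{11770} + \frac{1}{5857986} = - \frac{1}{314894580} + \frac{1}{5857986} = \frac{51506099}{307441340185980}$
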